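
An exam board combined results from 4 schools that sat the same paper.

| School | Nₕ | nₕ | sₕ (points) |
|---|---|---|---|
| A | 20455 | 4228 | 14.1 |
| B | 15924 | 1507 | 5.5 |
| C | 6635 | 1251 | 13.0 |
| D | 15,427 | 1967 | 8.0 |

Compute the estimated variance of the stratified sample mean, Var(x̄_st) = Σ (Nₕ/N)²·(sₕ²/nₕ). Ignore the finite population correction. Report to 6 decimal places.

N = 58441. Term for each stratum: Wₕ²sₕ²/nₕ.
Var(x̄_st) = 0.005760590 + 0.001490326 + 0.001741310 + 0.002267270 = 0.011259495 → 0.011259.

0.011259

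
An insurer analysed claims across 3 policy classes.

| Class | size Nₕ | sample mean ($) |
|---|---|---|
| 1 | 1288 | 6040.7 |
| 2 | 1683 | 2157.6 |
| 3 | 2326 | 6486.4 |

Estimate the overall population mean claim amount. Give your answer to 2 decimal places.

5002.65

x̄_st = (Σ Nₕx̄ₕ) / (Σ Nₕ) = (1288·6040.7 + 1683·2157.6 + 2326·6486.4) / 5297
= 26499028.8 / 5297 = 5002.6484... → 5002.65.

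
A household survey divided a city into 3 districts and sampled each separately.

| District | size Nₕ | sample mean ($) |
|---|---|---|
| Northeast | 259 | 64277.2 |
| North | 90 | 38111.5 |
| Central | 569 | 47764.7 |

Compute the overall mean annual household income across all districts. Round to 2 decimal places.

x̄_st = (Σ Nₕx̄ₕ) / (Σ Nₕ) = (259·64277.2 + 90·38111.5 + 569·47764.7) / 918
= 47255944.1 / 918 = 51477.0633... → 51477.06.

51477.06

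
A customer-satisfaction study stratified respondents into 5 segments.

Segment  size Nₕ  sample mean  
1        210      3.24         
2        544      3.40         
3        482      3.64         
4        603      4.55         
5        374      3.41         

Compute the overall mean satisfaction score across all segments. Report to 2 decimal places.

x̄_st = (Σ Nₕx̄ₕ) / (Σ Nₕ) = (210·3.24 + 544·3.40 + 482·3.64 + 603·4.55 + 374·3.41) / 2213
= 8303.47 / 2213 = 3.7521... → 3.75.

3.75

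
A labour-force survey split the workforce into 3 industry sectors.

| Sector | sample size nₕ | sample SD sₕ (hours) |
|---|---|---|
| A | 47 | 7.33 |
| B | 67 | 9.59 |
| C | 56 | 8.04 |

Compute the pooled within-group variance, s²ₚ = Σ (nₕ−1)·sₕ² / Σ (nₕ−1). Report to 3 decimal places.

72.435

Degrees of freedom: 46 + 66 + 55 = 167.
Σ(nₕ−1)sₕ² = 46·53.7289 + 66·91.9681 + 55·64.6416 = 12096.712.
s²ₚ = 12096.712 / 167 = 72.43540... → 72.435.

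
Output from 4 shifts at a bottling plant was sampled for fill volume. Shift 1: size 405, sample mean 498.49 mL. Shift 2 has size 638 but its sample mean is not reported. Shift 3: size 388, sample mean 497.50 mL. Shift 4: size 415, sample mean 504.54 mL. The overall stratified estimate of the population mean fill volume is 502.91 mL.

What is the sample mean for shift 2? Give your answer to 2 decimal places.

N = 405 + 638 + 388 + 415 = 1846.
Overall total = μ·N = 502.91·1846 = 928371.86.
Subtract the known strata: 405·498.49 + 388·497.50 + 415·504.54 = 604302.55.
Remaining total for shift 2: 928371.86 − 604302.55 = 324069.31.
Divide by its size: 324069.31 / 638 = 507.9456... → 507.95.

507.95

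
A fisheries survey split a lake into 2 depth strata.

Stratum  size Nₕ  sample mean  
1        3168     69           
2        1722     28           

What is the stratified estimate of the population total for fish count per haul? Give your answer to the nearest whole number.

266808

Population total = Σ Nₕ·x̄ₕ (each stratum's size times its mean).
3168·69 + 1722·28 = 218592 + 48216 = 266808.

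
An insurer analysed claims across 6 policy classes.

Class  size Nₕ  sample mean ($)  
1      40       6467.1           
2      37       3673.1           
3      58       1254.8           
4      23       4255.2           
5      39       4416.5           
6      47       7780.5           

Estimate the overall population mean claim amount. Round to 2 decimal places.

4521.16

x̄_st = (Σ Nₕx̄ₕ) / (Σ Nₕ) = (40·6467.1 + 37·3673.1 + 58·1254.8 + 23·4255.2 + 39·4416.5 + 47·7780.5) / 244
= 1103163.7 / 244 = 4521.1627... → 4521.16.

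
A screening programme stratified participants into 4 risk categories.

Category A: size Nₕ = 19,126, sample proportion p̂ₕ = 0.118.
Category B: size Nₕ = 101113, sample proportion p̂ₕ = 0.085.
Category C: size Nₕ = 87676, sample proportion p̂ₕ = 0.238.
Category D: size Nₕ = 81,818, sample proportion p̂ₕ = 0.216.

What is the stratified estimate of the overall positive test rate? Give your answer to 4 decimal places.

Wₕ = Nₕ/N with N = 289733: 0.0660, 0.3490, 0.3026, 0.2824.
p̂_st = 0.0660·0.118 + 0.3490·0.085 + 0.3026·0.238 + 0.2824·0.216 ≈ 0.170471... → 0.1705.

0.1705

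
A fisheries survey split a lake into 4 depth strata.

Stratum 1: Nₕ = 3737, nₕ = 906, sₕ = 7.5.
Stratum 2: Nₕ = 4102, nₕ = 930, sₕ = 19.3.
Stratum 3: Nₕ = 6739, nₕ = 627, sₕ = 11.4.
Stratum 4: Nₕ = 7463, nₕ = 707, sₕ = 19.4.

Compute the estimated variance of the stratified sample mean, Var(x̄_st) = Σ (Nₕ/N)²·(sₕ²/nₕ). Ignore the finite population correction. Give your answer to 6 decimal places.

N = 22041; Wₕ = Nₕ/N.
stratum 1: (3737/22041)²·7.5²/906 = 0.001784752
stratum 2: (4102/22041)²·19.3²/930 = 0.013872681
stratum 3: (6739/22041)²·11.4²/627 = 0.019376284
stratum 4: (7463/22041)²·19.4²/707 = 0.061030698
Sum = 0.096064415 → 0.096064.

0.096064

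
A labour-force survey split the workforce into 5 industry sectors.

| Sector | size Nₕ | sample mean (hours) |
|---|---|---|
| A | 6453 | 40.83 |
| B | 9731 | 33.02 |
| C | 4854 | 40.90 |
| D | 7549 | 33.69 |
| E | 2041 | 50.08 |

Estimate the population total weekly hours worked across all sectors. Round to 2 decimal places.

1139861.30

A: 6453·40.83 = 263475.99
B: 9731·33.02 = 321317.62
C: 4854·40.90 = 198528.6
D: 7549·33.69 = 254325.81
E: 2041·50.08 = 102213.28
τ̂ = Σ Nₕx̄ₕ = 1139861.30.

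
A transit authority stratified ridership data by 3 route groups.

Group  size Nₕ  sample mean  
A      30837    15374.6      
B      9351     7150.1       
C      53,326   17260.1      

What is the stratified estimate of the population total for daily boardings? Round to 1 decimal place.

A: 30837·15374.6 = 474106540.2
B: 9351·7150.1 = 66860585.1
C: 53326·17260.1 = 920412092.6
τ̂ = Σ Nₕx̄ₕ = 1461379217.9.

1461379217.9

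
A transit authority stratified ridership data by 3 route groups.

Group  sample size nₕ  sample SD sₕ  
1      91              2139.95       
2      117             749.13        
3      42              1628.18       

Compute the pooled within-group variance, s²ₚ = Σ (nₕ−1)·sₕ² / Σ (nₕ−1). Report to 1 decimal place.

2372199.3

1: (91−1)·2139.95² = 90·4579386.0025 = 412144740.225
2: (117−1)·749.13² = 116·561195.7569 = 65098707.8004
3: (42−1)·1628.18² = 41·2650970.1124 = 108689774.6084
Numerator = 585933222.6338; denominator = Σ(nₕ−1) = 247.
s²ₚ = 585933222.6338/247 = 2372199.282... → 2372199.3.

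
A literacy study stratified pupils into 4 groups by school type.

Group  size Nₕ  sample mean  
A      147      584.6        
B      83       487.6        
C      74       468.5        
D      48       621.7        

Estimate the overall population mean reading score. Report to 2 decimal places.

542.38

N = 147 + 83 + 74 + 48 = 352.
Weight each subgroup mean by Nₕ/N and sum.
Σ Nₕx̄ₕ = 147·584.6 + 83·487.6 + 74·468.5 + 48·621.7 = 85936.2 + 40470.8 + 34669 + 29841.6 = 190917.6.
Divide by N: 190917.6 / 352 = 542.3795... → 542.38.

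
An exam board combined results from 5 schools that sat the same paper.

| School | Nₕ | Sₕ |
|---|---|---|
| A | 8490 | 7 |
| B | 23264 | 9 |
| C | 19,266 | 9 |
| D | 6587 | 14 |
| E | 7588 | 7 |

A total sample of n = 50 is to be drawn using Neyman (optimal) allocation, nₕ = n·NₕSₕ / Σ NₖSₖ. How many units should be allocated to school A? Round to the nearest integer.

Σ NₕSₕ = 8490·7 + 23264·9 + 19266·9 + 6587·14 + 7588·7 = 587534.
Share for A: 59430/587534 = 0.10115.
n_A = 50 × 0.10115 = 5.058... → 5.

5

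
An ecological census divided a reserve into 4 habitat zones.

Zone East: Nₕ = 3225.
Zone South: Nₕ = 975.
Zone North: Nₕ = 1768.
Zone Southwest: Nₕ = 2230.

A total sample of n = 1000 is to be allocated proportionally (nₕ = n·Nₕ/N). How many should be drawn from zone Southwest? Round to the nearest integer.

N = 3225 + 975 + 1768 + 2230 = 8198.
n_Southwest = 1000·2230/8198 = 272.018... → 272.

272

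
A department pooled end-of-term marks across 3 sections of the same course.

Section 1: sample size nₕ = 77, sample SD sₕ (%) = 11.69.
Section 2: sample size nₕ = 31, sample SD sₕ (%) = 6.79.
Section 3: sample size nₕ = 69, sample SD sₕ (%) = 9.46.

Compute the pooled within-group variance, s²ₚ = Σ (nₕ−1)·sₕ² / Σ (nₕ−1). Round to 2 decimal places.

102.61

1: (77−1)·11.69² = 76·136.6561 = 10385.8636
2: (31−1)·6.79² = 30·46.1041 = 1383.123
3: (69−1)·9.46² = 68·89.4916 = 6085.4288
Numerator = 17854.4154; denominator = Σ(nₕ−1) = 174.
s²ₚ = 17854.4154/174 = 102.6116... → 102.61.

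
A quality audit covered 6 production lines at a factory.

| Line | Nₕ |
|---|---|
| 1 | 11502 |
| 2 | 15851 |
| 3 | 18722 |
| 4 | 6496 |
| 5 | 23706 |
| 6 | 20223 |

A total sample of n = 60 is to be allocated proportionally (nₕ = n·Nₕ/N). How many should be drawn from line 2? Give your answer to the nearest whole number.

Share of line 2 = 15851/96500 = 0.16426.
Allocate 60 × 0.16426 = 9.856... → 10.

10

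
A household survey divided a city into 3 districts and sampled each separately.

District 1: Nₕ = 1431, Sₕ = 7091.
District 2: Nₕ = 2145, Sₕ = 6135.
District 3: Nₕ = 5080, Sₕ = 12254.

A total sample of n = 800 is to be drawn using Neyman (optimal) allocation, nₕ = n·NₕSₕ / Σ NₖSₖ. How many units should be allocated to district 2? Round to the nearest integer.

123

Σ NₕSₕ = 1431·7091 + 2145·6135 + 5080·12254 = 85557116.
Share for 2: 13159575/85557116 = 0.15381.
n_2 = 800 × 0.15381 = 123.048... → 123.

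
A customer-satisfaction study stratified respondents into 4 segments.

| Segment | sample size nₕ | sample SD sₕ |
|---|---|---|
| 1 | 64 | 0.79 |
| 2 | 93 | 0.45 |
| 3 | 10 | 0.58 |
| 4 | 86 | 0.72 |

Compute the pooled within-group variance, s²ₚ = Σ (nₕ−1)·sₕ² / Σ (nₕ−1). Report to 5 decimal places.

Degrees of freedom: 63 + 92 + 9 + 85 = 249.
Σ(nₕ−1)sₕ² = 63·0.6241 + 92·0.2025 + 9·0.3364 + 85·0.5184 = 105.0399.
s²ₚ = 105.0399 / 249 = 0.4218470... → 0.42185.

0.42185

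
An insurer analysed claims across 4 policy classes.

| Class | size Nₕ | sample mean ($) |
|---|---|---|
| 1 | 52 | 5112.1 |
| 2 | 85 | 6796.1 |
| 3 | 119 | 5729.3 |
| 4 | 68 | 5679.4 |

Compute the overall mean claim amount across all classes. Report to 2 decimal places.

N = 52 + 85 + 119 + 68 = 324.
The stratified mean weights each stratum mean by its population share Nₕ/N.
Σ Nₕx̄ₕ = 52·5112.1 + 85·6796.1 + 119·5729.3 + 68·5679.4 = 265829.2 + 577668.5 + 681786.7 + 386199.2 = 1911483.6.
Divide by N: 1911483.6 / 324 = 5899.6407... → 5899.64.

5899.64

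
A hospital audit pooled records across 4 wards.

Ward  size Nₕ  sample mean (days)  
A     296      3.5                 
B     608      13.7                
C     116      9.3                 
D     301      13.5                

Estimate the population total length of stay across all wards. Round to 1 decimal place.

14507.9

A: 296·3.5 = 1036
B: 608·13.7 = 8329.6
C: 116·9.3 = 1078.8
D: 301·13.5 = 4063.5
τ̂ = Σ Nₕx̄ₕ = 14507.9.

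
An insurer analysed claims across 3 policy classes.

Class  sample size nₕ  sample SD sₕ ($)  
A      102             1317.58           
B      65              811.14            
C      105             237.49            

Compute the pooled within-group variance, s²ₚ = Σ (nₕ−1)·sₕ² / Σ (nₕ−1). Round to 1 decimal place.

830156.7

Degrees of freedom: 101 + 64 + 104 = 269.
Σ(nₕ−1)sₕ² = 101·1736017.0564 + 64·657948.0996 + 104·56401.5001 = 223312157.0812.
s²ₚ = 223312157.0812 / 269 = 830156.718... → 830156.7.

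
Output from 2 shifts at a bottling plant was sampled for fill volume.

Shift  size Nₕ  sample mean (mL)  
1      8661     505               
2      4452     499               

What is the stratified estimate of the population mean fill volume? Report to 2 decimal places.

502.96

x̄_st = (Σ Nₕx̄ₕ) / (Σ Nₕ) = (8661·505 + 4452·499) / 13113
= 6595353 / 13113 = 502.9629... → 502.96.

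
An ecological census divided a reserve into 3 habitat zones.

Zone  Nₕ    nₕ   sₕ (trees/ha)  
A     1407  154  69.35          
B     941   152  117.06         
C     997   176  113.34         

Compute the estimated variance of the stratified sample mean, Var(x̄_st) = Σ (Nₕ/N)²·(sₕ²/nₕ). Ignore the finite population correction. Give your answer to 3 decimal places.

19.144

N = 3345. Term for each stratum: Wₕ²sₕ²/nₕ.
Var(x̄_st) = 5.525456 + 7.134449 + 6.484132 = 19.144037 → 19.144.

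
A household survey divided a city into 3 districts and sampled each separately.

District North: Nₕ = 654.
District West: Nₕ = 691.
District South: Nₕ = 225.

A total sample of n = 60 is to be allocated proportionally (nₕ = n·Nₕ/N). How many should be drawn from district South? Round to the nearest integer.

Share of district South = 225/1570 = 0.14331.
Allocate 60 × 0.14331 = 8.599... → 9.

9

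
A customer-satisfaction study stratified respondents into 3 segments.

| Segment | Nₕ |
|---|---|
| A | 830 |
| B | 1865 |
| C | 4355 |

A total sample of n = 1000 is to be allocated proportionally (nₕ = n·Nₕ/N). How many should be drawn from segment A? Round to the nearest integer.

118

N = 830 + 1865 + 4355 = 7050.
n_A = 1000·830/7050 = 117.730... → 118.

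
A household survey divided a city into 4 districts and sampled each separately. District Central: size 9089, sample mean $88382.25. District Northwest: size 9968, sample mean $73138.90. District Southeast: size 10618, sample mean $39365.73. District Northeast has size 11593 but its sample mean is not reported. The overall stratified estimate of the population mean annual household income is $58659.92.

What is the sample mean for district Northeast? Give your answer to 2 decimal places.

40579.44

Σ Nₕx̄ₕ = N·μ, so 11593·x̄_Northeast = 41268·58659.92 − (9089·88382.25 + 9968·73138.90 + 10618·39365.73).
= 2420777578.56 − 1950340146.59 = 470437431.97.
x̄_Northeast = 470437431.97 / 11593 = 40579.4386... → 40579.44.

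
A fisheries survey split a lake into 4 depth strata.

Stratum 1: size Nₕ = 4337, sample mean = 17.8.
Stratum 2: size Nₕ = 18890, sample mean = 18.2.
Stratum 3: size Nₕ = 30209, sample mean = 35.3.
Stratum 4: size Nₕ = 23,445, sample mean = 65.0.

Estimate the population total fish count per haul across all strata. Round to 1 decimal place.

3011299.3

Estimate total by summing Nₕ·x̄ₕ over strata.
4337·17.8 + 18890·18.2 + 30209·35.3 + 23445·65.0 = 77198.6 + 343798 + 1066377.7 + 1523925 = 3011299.3.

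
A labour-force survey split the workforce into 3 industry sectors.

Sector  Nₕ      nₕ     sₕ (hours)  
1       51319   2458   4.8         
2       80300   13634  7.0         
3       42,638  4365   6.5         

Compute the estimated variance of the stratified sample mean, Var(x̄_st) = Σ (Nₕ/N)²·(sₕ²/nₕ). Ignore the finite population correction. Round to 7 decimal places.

N = 174257; Wₕ = Nₕ/N.
sector 1: (51319/174257)²·4.8²/2458 = 0.0008129737
sector 2: (80300/174257)²·7.0²/13634 = 0.0007631737
sector 3: (42638/174257)²·6.5²/4365 = 0.0005795029
Sum = 0.0021556504 → 0.0021557.

0.0021557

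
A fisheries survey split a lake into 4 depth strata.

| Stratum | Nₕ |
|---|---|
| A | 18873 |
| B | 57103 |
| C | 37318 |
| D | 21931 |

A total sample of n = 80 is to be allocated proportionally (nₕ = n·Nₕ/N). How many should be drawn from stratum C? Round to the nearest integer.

22

Share of stratum C = 37318/135225 = 0.27597.
Allocate 80 × 0.27597 = 22.078... → 22.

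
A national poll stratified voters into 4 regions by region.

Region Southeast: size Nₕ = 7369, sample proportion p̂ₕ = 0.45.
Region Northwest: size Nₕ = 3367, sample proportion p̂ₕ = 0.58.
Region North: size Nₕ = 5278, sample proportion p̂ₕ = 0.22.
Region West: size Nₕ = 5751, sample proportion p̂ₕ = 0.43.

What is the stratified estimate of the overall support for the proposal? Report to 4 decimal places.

0.4091

N = 7369 + 3367 + 5278 + 5751 = 21765.
Overall proportion = Σ (Nₕ/N)·p̂ₕ.
Σ Nₕp̂ₕ = 3316.05 + 1952.86 + 1161.16 + 2472.93 = 8903.
8903 / 21765 = 0.409051... → 0.4091.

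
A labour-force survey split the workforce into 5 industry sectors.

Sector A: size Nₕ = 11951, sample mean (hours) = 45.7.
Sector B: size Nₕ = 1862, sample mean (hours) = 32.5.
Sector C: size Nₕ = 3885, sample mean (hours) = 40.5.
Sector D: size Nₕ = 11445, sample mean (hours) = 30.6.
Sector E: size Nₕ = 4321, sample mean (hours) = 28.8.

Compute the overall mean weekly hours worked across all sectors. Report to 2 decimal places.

N = 11951 + 1862 + 3885 + 11445 + 4321 = 33464.
Weight each subgroup mean by Nₕ/N and sum.
Σ Nₕx̄ₕ = 11951·45.7 + 1862·32.5 + 3885·40.5 + 11445·30.6 + 4321·28.8 = 546160.7 + 60515 + 157342.5 + 350217 + 124444.8 = 1238680.
Divide by N: 1238680 / 33464 = 37.0153... → 37.02.

37.02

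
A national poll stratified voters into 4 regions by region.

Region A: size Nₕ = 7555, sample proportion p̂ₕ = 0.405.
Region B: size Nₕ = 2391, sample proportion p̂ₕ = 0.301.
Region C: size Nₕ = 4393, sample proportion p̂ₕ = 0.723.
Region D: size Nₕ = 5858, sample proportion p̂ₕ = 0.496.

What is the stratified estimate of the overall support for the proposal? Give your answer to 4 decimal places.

0.4882

Wₕ = Nₕ/N with N = 20197: 0.3741, 0.1184, 0.2175, 0.2900.
p̂_st = 0.3741·0.405 + 0.1184·0.301 + 0.2175·0.723 + 0.2900·0.496 ≈ 0.488249... → 0.4882.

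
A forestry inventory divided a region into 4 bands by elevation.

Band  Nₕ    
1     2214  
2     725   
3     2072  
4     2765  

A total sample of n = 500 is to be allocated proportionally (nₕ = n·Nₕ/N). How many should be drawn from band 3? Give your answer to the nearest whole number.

Share of band 3 = 2072/7776 = 0.26646.
Allocate 500 × 0.26646 = 133.230... → 133.

133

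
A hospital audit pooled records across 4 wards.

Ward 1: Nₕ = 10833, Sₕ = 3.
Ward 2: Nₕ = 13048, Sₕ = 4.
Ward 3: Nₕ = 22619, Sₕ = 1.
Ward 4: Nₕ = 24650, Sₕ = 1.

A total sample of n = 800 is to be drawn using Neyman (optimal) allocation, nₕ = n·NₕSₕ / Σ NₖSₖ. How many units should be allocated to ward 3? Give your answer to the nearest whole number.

Σ NₕSₕ = 10833·3 + 13048·4 + 22619·1 + 24650·1 = 131960.
Share for 3: 22619/131960 = 0.17141.
n_3 = 800 × 0.17141 = 137.126... → 137.

137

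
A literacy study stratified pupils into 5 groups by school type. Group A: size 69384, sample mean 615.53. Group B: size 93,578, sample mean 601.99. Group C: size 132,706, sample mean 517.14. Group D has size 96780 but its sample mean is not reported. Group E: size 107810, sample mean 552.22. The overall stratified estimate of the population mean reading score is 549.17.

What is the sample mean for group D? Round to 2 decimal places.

491.04

Σ Nₕx̄ₕ = N·μ, so 96780·x̄_D = 500258·549.17 − (69384·615.53 + 93578·601.99 + 132706·517.14 + 107810·552.22).
= 274726685.86 − 227203372.78 = 47523313.08.
x̄_D = 47523313.08 / 96780 = 491.0448... → 491.04.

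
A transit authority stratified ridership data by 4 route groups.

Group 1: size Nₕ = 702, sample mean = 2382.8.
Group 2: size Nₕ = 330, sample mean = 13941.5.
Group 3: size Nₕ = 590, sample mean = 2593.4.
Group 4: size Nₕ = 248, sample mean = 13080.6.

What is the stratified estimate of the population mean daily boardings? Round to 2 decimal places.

N = 1870; weights Wₕ = Nₕ/N = (0.3754, 0.1765, 0.3155, 0.1326).
x̄_st = Σ Wₕ·x̄ₕ = 0.3754·2382.8 + 0.1765·13941.5 + 0.3155·2593.4 + 0.1326·13080.6 ≈ 5907.7622...
→ 5907.76.

5907.76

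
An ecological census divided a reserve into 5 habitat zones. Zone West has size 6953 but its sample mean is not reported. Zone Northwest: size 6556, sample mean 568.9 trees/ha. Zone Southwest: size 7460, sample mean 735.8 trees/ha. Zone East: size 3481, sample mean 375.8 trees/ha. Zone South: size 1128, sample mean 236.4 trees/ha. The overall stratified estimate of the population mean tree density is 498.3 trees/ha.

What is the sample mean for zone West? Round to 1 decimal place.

280.7

N = 6953 + 6556 + 7460 + 3481 + 1128 = 25578.
Overall total = μ·N = 498.3·25578 = 12745517.4.
Subtract the known strata: 6556·568.9 + 7460·735.8 + 3481·375.8 + 1128·236.4 = 10793595.4.
Remaining total for zone West: 12745517.4 − 10793595.4 = 1951922.
Divide by its size: 1951922 / 6953 = 280.731... → 280.7.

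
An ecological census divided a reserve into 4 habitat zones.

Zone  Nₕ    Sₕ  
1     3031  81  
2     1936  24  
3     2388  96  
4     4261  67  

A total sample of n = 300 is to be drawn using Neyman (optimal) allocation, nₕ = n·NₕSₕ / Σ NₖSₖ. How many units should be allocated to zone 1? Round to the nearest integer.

1: NₕSₕ = 3031·81 = 245511
2: NₕSₕ = 1936·24 = 46464
3: NₕSₕ = 2388·96 = 229248
4: NₕSₕ = 4261·67 = 285487
Σ NₕSₕ = 806710.
n_1 = 300·245511/806710 = 91.301... → 91.

91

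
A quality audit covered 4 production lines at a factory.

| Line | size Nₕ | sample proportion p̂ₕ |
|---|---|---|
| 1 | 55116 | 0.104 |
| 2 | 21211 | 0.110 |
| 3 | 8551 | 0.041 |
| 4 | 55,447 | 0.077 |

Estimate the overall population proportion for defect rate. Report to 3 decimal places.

0.090

Wₕ = Nₕ/N with N = 140325: 0.3928, 0.1512, 0.0609, 0.3951.
p̂_st = 0.3928·0.104 + 0.1512·0.110 + 0.0609·0.041 + 0.3951·0.077 ≈ 0.09040... → 0.090.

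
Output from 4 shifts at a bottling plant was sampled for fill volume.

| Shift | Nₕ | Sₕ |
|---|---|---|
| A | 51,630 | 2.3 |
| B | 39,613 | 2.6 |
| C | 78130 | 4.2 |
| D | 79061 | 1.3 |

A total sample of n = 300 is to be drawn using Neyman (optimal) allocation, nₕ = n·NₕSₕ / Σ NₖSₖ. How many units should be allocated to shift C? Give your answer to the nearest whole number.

151

A: NₕSₕ = 51630·2.3 = 118749
B: NₕSₕ = 39613·2.6 = 102993.8
C: NₕSₕ = 78130·4.2 = 328146
D: NₕSₕ = 79061·1.3 = 102779.3
Σ NₕSₕ = 652668.1.
n_C = 300·328146/652668.1 = 150.833... → 151.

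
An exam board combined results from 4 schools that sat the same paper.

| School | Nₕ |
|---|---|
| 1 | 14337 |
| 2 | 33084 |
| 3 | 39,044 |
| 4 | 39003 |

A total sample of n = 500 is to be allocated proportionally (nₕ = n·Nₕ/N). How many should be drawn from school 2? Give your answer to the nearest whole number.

132

N = 14337 + 33084 + 39044 + 39003 = 125468.
n_2 = 500·33084/125468 = 131.842... → 132.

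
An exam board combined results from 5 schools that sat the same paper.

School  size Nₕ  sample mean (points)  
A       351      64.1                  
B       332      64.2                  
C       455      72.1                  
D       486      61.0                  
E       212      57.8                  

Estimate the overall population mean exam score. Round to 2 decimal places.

64.55

N = 351 + 332 + 455 + 486 + 212 = 1836.
Weight each subgroup mean by Nₕ/N and sum.
Σ Nₕx̄ₕ = 351·64.1 + 332·64.2 + 455·72.1 + 486·61.0 + 212·57.8 = 22499.1 + 21314.4 + 32805.5 + 29646 + 12253.6 = 118518.6.
Divide by N: 118518.6 / 1836 = 64.5526... → 64.55.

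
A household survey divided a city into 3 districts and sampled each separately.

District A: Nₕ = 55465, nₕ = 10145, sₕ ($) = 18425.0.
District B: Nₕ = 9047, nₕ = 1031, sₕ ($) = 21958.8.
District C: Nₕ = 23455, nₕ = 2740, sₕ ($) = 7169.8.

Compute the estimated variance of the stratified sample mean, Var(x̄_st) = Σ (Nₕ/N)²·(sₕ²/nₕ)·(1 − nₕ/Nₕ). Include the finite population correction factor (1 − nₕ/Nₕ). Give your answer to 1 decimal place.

16431.2

N = 87967; Wₕ = Nₕ/N.
district A: (55465/87967)²·18425.0²/10145·(1 − 10145/55465) = 10870.0689
district B: (9047/87967)²·21958.8²/1031·(1 − 1031/9047) = 4383.0990
district C: (23455/87967)²·7169.8²/2740·(1 − 2740/23455) = 1177.9974
Sum = 16431.1653 → 16431.2.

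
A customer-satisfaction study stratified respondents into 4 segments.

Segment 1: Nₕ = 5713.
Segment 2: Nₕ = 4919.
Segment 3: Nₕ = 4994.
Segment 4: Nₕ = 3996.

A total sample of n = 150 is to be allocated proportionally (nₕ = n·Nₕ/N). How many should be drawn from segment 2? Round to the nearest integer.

N = 5713 + 4919 + 4994 + 3996 = 19622.
n_2 = 150·4919/19622 = 37.603... → 38.

38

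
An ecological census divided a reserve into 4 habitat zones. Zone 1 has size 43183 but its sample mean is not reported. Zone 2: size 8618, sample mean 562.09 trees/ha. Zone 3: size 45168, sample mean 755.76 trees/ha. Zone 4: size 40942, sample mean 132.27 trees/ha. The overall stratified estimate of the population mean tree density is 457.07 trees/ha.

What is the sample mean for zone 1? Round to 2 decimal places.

N = 43183 + 8618 + 45168 + 40942 = 137911.
Overall total = μ·N = 457.07·137911 = 63034980.77.
Subtract the known strata: 8618·562.09 + 45168·755.76 + 40942·132.27 = 44395657.64.
Remaining total for zone 1: 63034980.77 − 44395657.64 = 18639323.13.
Divide by its size: 18639323.13 / 43183 = 431.6357... → 431.64.

431.64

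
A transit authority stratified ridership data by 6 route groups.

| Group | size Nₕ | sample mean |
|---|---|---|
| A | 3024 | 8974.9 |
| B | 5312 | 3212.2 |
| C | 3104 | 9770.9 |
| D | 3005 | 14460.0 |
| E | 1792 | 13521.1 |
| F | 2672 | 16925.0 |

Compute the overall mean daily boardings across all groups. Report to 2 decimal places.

x̄_st = (Σ Nₕx̄ₕ) / (Σ Nₕ) = (3024·8974.9 + 5312·3212.2 + 3104·9770.9 + 3005·14460.0 + 1792·13521.1 + 2672·16925.0) / 18909
= 187437888.8 / 18909 = 9912.6283... → 9912.63.

9912.63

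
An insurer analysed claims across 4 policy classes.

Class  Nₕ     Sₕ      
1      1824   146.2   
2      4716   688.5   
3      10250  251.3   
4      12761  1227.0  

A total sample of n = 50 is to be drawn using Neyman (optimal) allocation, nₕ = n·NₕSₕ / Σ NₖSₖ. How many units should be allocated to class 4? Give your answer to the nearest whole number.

1: NₕSₕ = 1824·146.2 = 266668.8
2: NₕSₕ = 4716·688.5 = 3246966
3: NₕSₕ = 10250·251.3 = 2575825
4: NₕSₕ = 12761·1227.0 = 15657747
Σ NₕSₕ = 21747206.8.
n_4 = 50·15657747/21747206.8 = 35.999... → 36.

36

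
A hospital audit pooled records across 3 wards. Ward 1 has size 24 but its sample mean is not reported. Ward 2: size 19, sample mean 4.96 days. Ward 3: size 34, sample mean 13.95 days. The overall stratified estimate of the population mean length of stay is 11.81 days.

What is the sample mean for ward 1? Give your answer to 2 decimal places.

Σ Nₕx̄ₕ = N·μ, so 24·x̄_1 = 77·11.81 − (19·4.96 + 34·13.95).
= 909.37 − 568.54 = 340.83.
x̄_1 = 340.83 / 24 = 14.2013... → 14.20.

14.20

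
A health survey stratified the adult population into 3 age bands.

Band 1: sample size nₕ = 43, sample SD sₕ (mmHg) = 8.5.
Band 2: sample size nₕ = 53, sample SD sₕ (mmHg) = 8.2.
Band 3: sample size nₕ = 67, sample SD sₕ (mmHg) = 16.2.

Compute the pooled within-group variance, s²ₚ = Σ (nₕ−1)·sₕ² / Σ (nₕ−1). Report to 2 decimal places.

149.08

1: (43−1)·8.5² = 42·72.25 = 3034.5
2: (53−1)·8.2² = 52·67.24 = 3496.48
3: (67−1)·16.2² = 66·262.44 = 17321.04
Numerator = 23852.02; denominator = Σ(nₕ−1) = 160.
s²ₚ = 23852.02/160 = 149.0751... → 149.08.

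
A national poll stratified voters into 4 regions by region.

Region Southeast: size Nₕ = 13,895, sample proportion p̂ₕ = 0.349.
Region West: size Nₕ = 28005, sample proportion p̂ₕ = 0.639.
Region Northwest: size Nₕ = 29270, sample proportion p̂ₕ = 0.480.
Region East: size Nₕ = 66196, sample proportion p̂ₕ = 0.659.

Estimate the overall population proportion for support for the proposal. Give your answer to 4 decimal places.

0.5854

N = 13895 + 28005 + 29270 + 66196 = 137366.
Overall proportion = Σ (Nₕ/N)·p̂ₕ.
Σ Nₕp̂ₕ = 4849.355 + 17895.195 + 14049.6 + 43623.164 = 80417.314.
80417.314 / 137366 = 0.585424... → 0.5854.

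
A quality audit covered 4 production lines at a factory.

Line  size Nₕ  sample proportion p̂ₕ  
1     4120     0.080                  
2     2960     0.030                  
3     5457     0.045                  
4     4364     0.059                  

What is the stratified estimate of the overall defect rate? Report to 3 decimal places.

0.055

N = 4120 + 2960 + 5457 + 4364 = 16901.
Overall proportion = Σ (Nₕ/N)·p̂ₕ.
Σ Nₕp̂ₕ = 329.6 + 88.8 + 245.565 + 257.476 = 921.441.
921.441 / 16901 = 0.05452... → 0.055.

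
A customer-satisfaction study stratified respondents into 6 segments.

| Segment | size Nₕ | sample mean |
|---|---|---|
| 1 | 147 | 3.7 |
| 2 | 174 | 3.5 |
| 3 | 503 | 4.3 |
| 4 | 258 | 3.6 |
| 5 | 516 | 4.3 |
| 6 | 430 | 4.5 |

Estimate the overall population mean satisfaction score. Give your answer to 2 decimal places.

N = 147 + 174 + 503 + 258 + 516 + 430 = 2028.
Weight each subgroup mean by Nₕ/N and sum.
Σ Nₕx̄ₕ = 147·3.7 + 174·3.5 + 503·4.3 + 258·3.6 + 516·4.3 + 430·4.5 = 543.9 + 609 + 2162.9 + 928.8 + 2218.8 + 1935 = 8398.4.
Divide by N: 8398.4 / 2028 = 4.1412... → 4.14.

4.14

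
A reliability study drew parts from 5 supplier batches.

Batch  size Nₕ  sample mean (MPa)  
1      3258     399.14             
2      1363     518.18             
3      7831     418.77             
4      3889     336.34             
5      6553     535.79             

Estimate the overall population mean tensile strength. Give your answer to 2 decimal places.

441.39

x̄_st = (Σ Nₕx̄ₕ) / (Σ Nₕ) = (3258·399.14 + 1363·518.18 + 7831·418.77 + 3889·336.34 + 6553·535.79) / 22894
= 10105123.46 / 22894 = 441.3874... → 441.39.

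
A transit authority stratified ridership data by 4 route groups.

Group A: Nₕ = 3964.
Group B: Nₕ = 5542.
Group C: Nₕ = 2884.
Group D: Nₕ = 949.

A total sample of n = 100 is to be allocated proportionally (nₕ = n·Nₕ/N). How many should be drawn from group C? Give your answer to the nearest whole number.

Share of group C = 2884/13339 = 0.21621.
Allocate 100 × 0.21621 = 21.621... → 22.

22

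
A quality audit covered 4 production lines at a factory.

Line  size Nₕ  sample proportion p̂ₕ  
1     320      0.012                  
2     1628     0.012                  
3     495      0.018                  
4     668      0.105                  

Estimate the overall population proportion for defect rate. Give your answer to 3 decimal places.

Wₕ = Nₕ/N with N = 3111: 0.1029, 0.5233, 0.1591, 0.2147.
p̂_st = 0.1029·0.012 + 0.5233·0.012 + 0.1591·0.018 + 0.2147·0.105 ≈ 0.03292... → 0.033.

0.033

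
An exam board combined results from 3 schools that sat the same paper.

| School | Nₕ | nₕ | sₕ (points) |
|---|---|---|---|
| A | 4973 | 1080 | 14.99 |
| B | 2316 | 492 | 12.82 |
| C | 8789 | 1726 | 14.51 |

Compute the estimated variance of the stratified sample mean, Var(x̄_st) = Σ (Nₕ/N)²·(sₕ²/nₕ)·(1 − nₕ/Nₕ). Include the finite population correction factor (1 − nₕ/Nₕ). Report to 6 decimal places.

0.050333

N = 16078; Wₕ = Nₕ/N.
school A: (4973/16078)²·14.99²/1080·(1 − 1080/4973) = 0.015581825
school B: (2316/16078)²·12.82²/492·(1 − 492/2316) = 0.005458965
school C: (8789/16078)²·14.51²/1726·(1 − 1726/8789) = 0.029292650
Sum = 0.050333439 → 0.050333.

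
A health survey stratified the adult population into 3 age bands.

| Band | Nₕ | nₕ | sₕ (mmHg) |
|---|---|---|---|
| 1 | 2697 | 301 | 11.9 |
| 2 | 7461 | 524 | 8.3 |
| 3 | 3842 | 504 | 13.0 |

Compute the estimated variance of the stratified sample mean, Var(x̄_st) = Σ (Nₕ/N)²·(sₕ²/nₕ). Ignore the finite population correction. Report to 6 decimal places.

0.080052

N = 14000. Term for each stratum: Wₕ²sₕ²/nₕ.
Var(x̄_st) = 0.017459558 + 0.037339019 + 0.025253107 = 0.080051684 → 0.080052.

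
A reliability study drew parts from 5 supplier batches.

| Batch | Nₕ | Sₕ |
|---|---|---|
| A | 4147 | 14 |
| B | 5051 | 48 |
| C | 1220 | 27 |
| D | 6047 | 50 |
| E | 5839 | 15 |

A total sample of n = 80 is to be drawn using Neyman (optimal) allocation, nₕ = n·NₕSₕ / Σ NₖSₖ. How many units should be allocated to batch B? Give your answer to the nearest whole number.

27

A: NₕSₕ = 4147·14 = 58058
B: NₕSₕ = 5051·48 = 242448
C: NₕSₕ = 1220·27 = 32940
D: NₕSₕ = 6047·50 = 302350
E: NₕSₕ = 5839·15 = 87585
Σ NₕSₕ = 723381.
n_B = 80·242448/723381 = 26.813... → 27.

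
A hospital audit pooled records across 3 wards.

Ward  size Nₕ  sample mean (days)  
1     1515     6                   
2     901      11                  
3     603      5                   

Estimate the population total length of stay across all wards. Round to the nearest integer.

22016

1: 1515·6 = 9090
2: 901·11 = 9911
3: 603·5 = 3015
τ̂ = Σ Nₕx̄ₕ = 22016.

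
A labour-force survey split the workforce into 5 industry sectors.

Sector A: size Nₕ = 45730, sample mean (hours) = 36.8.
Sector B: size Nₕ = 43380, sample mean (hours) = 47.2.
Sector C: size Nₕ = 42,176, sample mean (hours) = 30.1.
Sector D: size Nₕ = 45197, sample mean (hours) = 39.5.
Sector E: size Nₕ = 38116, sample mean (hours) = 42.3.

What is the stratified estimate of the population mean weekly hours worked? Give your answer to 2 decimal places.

39.13

N = 45730 + 43380 + 42176 + 45197 + 38116 = 214599.
The stratified mean weights each stratum mean by its population share Nₕ/N.
Σ Nₕx̄ₕ = 45730·36.8 + 43380·47.2 + 42176·30.1 + 45197·39.5 + 38116·42.3 = 1682864 + 2047536 + 1269497.6 + 1785281.5 + 1612306.8 = 8397485.9.
Divide by N: 8397485.9 / 214599 = 39.1311... → 39.13.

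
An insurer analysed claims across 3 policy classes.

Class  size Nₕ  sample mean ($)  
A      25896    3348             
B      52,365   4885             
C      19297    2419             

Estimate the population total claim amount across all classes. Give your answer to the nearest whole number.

Estimate total by summing Nₕ·x̄ₕ over strata.
25896·3348 + 52365·4885 + 19297·2419 = 86699808 + 255803025 + 46679443 = 389182276.

389182276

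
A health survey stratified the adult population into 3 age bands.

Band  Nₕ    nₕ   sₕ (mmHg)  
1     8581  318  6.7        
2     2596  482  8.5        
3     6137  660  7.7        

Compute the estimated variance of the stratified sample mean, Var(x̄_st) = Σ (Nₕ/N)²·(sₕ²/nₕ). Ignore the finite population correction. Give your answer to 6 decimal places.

0.049330

N = 17314. Term for each stratum: Wₕ²sₕ²/nₕ.
Var(x̄_st) = 0.034673962 + 0.003369810 + 0.011286387 = 0.049330158 → 0.049330.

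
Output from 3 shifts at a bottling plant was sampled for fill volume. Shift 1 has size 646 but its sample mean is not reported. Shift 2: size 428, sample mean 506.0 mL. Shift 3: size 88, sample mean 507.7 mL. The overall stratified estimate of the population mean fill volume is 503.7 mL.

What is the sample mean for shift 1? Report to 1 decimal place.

N = 646 + 428 + 88 = 1162.
Overall total = μ·N = 503.7·1162 = 585299.4.
Subtract the known strata: 428·506.0 + 88·507.7 = 261245.6.
Remaining total for shift 1: 585299.4 − 261245.6 = 324053.8.
Divide by its size: 324053.8 / 646 = 501.631... → 501.6.

501.6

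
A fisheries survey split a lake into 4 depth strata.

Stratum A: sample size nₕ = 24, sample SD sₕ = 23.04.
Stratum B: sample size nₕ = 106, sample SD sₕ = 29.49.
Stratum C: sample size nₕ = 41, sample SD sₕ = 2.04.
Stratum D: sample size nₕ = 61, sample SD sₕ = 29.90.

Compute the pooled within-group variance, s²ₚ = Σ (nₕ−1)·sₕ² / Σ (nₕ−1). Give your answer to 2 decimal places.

Degrees of freedom: 23 + 105 + 40 + 60 = 228.
Σ(nₕ−1)sₕ² = 23·530.8416 + 105·869.6601 + 40·4.1616 + 60·894.01 = 157330.7313.
s²ₚ = 157330.7313 / 228 = 690.0471... → 690.05.

690.05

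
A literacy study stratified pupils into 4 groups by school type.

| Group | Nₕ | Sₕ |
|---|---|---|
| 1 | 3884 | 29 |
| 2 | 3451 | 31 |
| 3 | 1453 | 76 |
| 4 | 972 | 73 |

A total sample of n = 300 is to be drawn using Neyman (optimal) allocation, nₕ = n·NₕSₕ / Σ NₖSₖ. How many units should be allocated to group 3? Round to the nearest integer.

1: NₕSₕ = 3884·29 = 112636
2: NₕSₕ = 3451·31 = 106981
3: NₕSₕ = 1453·76 = 110428
4: NₕSₕ = 972·73 = 70956
Σ NₕSₕ = 401001.
n_3 = 300·110428/401001 = 82.614... → 83.

83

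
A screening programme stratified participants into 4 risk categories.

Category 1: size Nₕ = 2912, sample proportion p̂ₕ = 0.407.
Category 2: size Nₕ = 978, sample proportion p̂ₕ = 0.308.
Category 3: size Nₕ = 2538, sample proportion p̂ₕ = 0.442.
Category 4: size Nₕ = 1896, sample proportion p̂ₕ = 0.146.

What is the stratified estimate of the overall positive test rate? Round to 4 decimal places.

0.3466

Wₕ = Nₕ/N with N = 8324: 0.3498, 0.1175, 0.3049, 0.2278.
p̂_st = 0.3498·0.407 + 0.1175·0.308 + 0.3049·0.442 + 0.2278·0.146 ≈ 0.346591... → 0.3466.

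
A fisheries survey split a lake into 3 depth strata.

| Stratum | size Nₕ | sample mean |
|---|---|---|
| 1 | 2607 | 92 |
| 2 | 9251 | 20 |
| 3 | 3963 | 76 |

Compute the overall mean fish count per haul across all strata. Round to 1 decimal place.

45.9

N = 15821; weights Wₕ = Nₕ/N = (0.1648, 0.5847, 0.2505).
x̄_st = Σ Wₕ·x̄ₕ = 0.1648·92 + 0.5847·20 + 0.2505·76 ≈ 45.892...
→ 45.9.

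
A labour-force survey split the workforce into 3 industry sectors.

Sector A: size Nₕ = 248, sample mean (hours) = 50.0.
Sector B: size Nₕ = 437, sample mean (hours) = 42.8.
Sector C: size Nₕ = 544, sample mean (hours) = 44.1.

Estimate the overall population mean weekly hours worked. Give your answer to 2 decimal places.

x̄_st = (Σ Nₕx̄ₕ) / (Σ Nₕ) = (248·50.0 + 437·42.8 + 544·44.1) / 1229
= 55094 / 1229 = 44.8283... → 44.83.

44.83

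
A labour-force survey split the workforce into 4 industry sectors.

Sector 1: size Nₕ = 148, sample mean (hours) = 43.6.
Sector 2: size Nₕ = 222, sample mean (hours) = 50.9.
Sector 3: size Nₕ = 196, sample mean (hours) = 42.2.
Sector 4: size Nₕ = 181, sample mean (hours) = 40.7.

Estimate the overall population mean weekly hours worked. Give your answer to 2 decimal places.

N = 747; weights Wₕ = Nₕ/N = (0.1981, 0.2972, 0.2624, 0.2423).
x̄_st = Σ Wₕ·x̄ₕ = 0.1981·43.6 + 0.2972·50.9 + 0.2624·42.2 + 0.2423·40.7 ≈ 44.6995...
→ 44.70.

44.70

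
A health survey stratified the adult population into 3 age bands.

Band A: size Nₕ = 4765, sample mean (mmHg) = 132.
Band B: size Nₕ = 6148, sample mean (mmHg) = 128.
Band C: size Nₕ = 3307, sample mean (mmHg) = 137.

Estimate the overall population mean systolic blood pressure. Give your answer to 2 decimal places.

131.43

N = 4765 + 6148 + 3307 = 14220.
Weight each subgroup mean by Nₕ/N and sum.
Σ Nₕx̄ₕ = 4765·132 + 6148·128 + 3307·137 = 628980 + 786944 + 453059 = 1868983.
Divide by N: 1868983 / 14220 = 131.4334... → 131.43.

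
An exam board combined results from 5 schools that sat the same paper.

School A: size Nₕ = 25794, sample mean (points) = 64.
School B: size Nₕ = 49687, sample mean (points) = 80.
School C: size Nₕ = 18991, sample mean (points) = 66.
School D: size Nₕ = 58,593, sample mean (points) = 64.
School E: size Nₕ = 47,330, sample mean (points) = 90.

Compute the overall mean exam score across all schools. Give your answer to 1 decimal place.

N = 200395; weights Wₕ = Nₕ/N = (0.1287, 0.2479, 0.0948, 0.2924, 0.2362).
x̄_st = Σ Wₕ·x̄ₕ = 0.1287·64 + 0.2479·80 + 0.0948·66 + 0.2924·64 + 0.2362·90 ≈ 74.297...
→ 74.3.

74.3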